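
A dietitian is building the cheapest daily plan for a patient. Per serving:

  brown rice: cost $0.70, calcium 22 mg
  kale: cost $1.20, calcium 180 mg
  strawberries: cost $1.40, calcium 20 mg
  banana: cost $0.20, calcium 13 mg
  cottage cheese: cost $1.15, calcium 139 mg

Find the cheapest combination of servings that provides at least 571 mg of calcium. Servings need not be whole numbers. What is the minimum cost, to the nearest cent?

Cost per mg of calcium: kale $0.0067, cottage cheese $0.0083, banana $0.0154, brown rice $0.0318, strawberries $0.0700.
With no serving limits, use only kale: 571 mg / 180 mg = 3.172 servings × $1.20 = $3.81.

$3.81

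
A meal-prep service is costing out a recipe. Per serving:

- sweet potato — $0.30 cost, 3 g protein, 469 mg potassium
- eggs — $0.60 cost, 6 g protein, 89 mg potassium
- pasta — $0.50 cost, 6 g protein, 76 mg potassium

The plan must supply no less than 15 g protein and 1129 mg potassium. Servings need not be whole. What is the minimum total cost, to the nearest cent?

Minimising a linear cost over {protein ≥ 15, potassium ≥ 1129, servings ≥ 0} — the optimum is at a vertex, using one or two foods.
sweet potato only: max(15/3, 1129/469) = 5 servings → $1.50.
eggs only: max(15/6, 1129/89) = 12.69 servings → $7.61.
pasta only: max(15/6, 1129/76) = 14.86 servings → $7.43.
sweet potato + eggs with both tight: 2.135 servings and 1.432 servings → $1.50.
sweet potato + pasta with both tight: 2.179 servings and 1.411 servings → $1.36.
eggs + pasta: intersection lies outside the first quadrant.
The minimum over all feasible corners is $1.36.

$1.36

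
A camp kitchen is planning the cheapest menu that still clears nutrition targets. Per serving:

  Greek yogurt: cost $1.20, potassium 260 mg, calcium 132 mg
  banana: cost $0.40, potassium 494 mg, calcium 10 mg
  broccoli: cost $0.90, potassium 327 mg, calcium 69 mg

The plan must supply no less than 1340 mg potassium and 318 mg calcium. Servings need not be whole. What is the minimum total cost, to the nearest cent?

Minimising a linear cost over {potassium ≥ 1340, calcium ≥ 318, servings ≥ 0} — the optimum is at a vertex, using one or two foods.
Greek yogurt only: max(1340/260, 318/132) = 5.154 servings → $6.18.
banana only: max(1340/494, 318/10) = 31.8 servings → $12.72.
broccoli only: max(1340/327, 318/69) = 4.609 servings → $4.15.
Greek yogurt + banana with both tight: 2.295 servings and 1.505 servings → $3.36.
Greek yogurt + broccoli with both tight: 0.4569 servings and 3.735 servings → $3.91.
banana + broccoli with both targets exact would need a negative amount; discard.
The minimum over all feasible corners is $3.36.

$3.36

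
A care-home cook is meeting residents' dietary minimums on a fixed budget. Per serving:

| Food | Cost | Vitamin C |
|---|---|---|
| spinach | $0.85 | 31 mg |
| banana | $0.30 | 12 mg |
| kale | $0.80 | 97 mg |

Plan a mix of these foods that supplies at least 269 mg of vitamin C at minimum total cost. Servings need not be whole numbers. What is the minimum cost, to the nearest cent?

Cost per mg of vitamin C: kale $0.0082, banana $0.0250, spinach $0.0274.
With no serving limits, use only kale: 269 mg / 97 mg = 2.773 servings × $0.80 = $2.22.

$2.22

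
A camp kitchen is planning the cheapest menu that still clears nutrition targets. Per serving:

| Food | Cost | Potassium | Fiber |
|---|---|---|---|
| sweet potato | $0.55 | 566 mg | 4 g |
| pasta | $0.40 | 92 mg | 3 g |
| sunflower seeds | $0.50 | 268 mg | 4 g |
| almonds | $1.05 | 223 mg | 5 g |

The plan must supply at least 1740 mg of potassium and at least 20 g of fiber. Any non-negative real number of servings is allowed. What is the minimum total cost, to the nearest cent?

$2.57

Compare the cost at each extreme point of the feasible region.
sweet potato only: max(1740/566, 20/4) = 5 servings → $2.75.
pasta only: max(1740/92, 20/3) = 18.91 servings → $7.57.
sunflower seeds only: max(1740/268, 20/4) = 6.493 servings → $3.25.
almonds only: max(1740/223, 20/5) = 7.803 servings → $8.19.
sweet potato + pasta with both tight: 2.541 servings and 3.278 servings → $2.71.
sweet potato + sunflower seeds with both tight: 1.342 servings and 3.658 servings → $2.57.
sweet potato + almonds with both tight: 2.188 servings and 2.25 servings → $3.57.
pasta + sunflower seeds with both targets exact would need a negative amount; discard.
pasta + almonds with both targets exact would need a negative amount; discard.
sunflower seeds + almonds: intersection lies outside the first quadrant.
Cheapest feasible corner: $2.57.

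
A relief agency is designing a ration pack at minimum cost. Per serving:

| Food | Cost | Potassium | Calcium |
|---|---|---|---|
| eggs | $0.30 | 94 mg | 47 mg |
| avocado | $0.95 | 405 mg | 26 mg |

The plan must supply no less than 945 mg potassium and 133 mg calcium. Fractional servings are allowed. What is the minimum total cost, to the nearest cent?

Two binding constraints pin down two serving amounts, so the optimal mix uses at most two foods. The candidates are each food alone (scaled to the tighter of potassium/calcium) and each pair with both constraints tight.
eggs only: max(945/94, 133/47) = 10.05 servings → $3.02.
avocado only: max(945/405, 133/26) = 5.115 servings → $4.86.
eggs + avocado with both tight: 1.766 servings and 1.924 servings → $2.36.
Cheapest feasible corner: $2.36.

$2.36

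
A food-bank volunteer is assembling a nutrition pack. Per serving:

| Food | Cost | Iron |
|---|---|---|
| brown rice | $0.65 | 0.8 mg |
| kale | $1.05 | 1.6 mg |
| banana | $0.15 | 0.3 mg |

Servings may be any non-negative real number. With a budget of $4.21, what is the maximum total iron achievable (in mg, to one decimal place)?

Iron per dollar: banana 2, kale 1.524, brown rice 1.231.
With no serving limits, spend the whole cost allowance on banana: $4.21 / $0.15 × 0.3 mg = 8.4 mg.

8.4 mg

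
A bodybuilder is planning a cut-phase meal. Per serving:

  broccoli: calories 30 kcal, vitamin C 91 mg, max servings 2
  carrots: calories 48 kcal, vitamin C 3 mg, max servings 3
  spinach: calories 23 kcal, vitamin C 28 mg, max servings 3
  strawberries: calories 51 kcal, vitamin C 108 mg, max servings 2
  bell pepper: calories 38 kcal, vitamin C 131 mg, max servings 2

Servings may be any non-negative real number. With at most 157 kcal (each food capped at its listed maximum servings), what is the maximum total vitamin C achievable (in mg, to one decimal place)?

Vitamin C per kcal: bell pepper 3.447, broccoli 3.033, strawberries 2.118, spinach 1.217, carrots 0.0625.
Take 2 servings of bell pepper: uses 76 kcal, +262.0 mg vitamin C (running total 262.0 mg).
Take 2 servings of broccoli: uses 60 kcal, +182.0 mg vitamin C (running total 444.0 mg).
Take 0.4118 servings of strawberries: uses 21 kcal, +44.5 mg vitamin C (running total 488.5 mg).
Greedy by best ratio exhausts the calories allowance optimally: 488.5 mg.

488.5 mg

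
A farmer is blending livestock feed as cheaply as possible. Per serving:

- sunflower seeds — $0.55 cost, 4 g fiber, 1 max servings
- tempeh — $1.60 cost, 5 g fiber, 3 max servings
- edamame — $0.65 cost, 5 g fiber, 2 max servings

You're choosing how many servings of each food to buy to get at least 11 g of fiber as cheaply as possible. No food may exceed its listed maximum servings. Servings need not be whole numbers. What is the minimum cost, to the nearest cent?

$1.44

Cost per g of fiber: edamame $0.1300, sunflower seeds $0.1375, tempeh $0.3200.
Take 2 servings of edamame: +10.0 g fiber for $1.30 (total $1.30, still need 1.0 g).
Take 0.25 servings of sunflower seeds: +1.0 g fiber for $0.14 (total $1.44, still need 0.0 g).
Filling from the cheapest source first is optimal under one linear minimum: $1.44.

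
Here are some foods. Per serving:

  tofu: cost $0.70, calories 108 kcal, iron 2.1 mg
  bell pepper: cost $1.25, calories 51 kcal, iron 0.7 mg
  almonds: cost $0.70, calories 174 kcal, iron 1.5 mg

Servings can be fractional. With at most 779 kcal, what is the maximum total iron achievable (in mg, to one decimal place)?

15.1 mg

Iron per kcal: tofu 0.01944, bell pepper 0.01373, almonds 0.008621.
With no serving limits, spend the whole calories allowance on tofu: 779 kcal / 108 kcal × 2.1 mg = 15.1 mg.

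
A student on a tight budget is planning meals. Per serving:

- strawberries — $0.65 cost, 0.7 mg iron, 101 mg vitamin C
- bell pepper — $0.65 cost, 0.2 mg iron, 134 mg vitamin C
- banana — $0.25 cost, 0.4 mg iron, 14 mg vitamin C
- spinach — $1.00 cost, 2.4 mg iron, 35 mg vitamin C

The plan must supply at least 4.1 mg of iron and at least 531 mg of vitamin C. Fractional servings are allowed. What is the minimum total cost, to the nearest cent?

An LP optimum is at a vertex; with two nutrient constraints at most two foods are used. Check each candidate.
strawberries only: max(4.1/0.7, 531/101) = 5.857 servings → $3.81.
bell pepper only: max(4.1/0.2, 531/134) = 20.5 servings → $13.32.
banana only: max(4.1/0.4, 531/14) = 37.93 servings → $9.48.
spinach only: max(4.1/2.4, 531/35) = 15.17 servings → $15.17.
strawberries + bell pepper: intersection lies outside the first quadrant.
strawberries + banana with both tight: 5.065 servings and 1.386 servings → $3.64.
strawberries + spinach with both tight: 5.19 servings and 0.1946 servings → $3.57.
bell pepper + banana with both tight: 3.051 servings and 8.724 servings → $4.16.
bell pepper + spinach with both tight: 3.595 servings and 1.409 servings → $3.75.
banana + spinach: the both-tight solution has a negative serving — not a feasible corner.
The minimum over all feasible corners is $3.57.

$3.57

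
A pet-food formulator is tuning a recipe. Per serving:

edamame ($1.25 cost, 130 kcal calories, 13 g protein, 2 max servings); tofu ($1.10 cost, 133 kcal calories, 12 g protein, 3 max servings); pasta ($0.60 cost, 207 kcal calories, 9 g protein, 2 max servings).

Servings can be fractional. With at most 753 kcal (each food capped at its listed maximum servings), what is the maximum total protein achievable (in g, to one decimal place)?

Protein per kcal: edamame 0.1, tofu 0.09023, pasta 0.04348.
Take 2 servings of edamame: uses 260 kcal, +26.0 g protein (running total 26.0 g).
Take 3 servings of tofu: uses 399 kcal, +36.0 g protein (running total 62.0 g).
Take 0.4541 servings of pasta: uses 94 kcal, +4.1 g protein (running total 66.1 g).
Greedy by best ratio exhausts the calories allowance optimally: 66.1 g.

66.1 g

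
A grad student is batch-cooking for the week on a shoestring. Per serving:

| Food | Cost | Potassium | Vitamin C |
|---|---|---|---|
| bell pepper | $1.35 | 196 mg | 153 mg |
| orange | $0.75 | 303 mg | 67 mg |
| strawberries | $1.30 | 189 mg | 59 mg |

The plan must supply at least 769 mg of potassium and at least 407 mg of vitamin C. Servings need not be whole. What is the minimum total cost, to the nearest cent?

$3.77

Check every corner: each single food scaled to meet both minima, and each pair solved so both constraints bind.
bell pepper only: max(769/196, 407/153) = 3.923 servings → $5.30.
orange only: max(769/303, 407/67) = 6.075 servings → $4.56.
strawberries only: max(769/189, 407/59) = 6.898 servings → $8.97.
bell pepper + orange with both tight: 2.161 servings and 1.14 servings → $3.77.
bell pepper + strawberries with both tight: 1.818 servings and 2.183 servings → $5.29.
orange + strawberries with both targets exact would need a negative amount; discard.
So the least-cost plan costs $3.77.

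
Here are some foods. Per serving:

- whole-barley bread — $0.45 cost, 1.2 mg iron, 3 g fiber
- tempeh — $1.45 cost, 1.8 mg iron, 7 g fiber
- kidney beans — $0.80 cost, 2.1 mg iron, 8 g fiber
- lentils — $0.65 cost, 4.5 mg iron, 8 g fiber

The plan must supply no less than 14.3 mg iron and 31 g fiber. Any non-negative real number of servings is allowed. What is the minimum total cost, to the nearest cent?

whole-barley bread only: max(14.3/1.2, 31/3) = 11.92 servings → $5.36.
tempeh only: max(14.3/1.8, 31/7) = 7.944 servings → $11.52.
kidney beans only: max(14.3/2.1, 31/8) = 6.81 servings → $5.45.
lentils only: max(14.3/4.5, 31/8) = 3.875 servings → $2.52.
whole-barley bread + tempeh: the both-tight solution has a negative serving — not a feasible corner.
whole-barley bread + kidney beans with both targets exact would need a negative amount; discard.
whole-barley bread + lentils with both tight: 6.436 servings and 1.462 servings → $3.85.
tempeh + kidney beans: intersection lies outside the first quadrant.
tempeh + lentils with both tight: 1.468 servings and 2.591 servings → $3.81.
kidney beans + lentils with both tight: 1.307 servings and 2.568 servings → $2.71.
So the least-cost plan costs $2.52.

$2.52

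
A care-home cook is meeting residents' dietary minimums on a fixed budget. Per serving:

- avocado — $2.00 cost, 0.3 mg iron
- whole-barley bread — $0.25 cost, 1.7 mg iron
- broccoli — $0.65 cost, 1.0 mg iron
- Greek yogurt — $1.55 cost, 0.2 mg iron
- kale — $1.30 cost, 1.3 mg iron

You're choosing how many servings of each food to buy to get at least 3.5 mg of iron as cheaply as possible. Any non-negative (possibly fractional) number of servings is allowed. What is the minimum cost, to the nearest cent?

Cost per mg of iron: whole-barley bread $0.1471, broccoli $0.6500, kale $1.0000, avocado $6.6667, Greek yogurt $7.7500.
With no serving limits, use only whole-barley bread: 3.5 mg / 1.7 mg = 2.059 servings × $0.25 = $0.51.

$0.51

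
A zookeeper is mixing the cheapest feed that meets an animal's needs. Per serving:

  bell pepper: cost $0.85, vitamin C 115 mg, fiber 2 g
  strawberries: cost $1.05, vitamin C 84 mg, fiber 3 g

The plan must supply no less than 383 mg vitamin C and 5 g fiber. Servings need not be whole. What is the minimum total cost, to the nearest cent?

$2.83

At the optimum either one food covers both requirements or two foods hit both targets exactly; no other combination can be cheaper.
bell pepper only: max(383/115, 5/2) = 3.33 servings → $2.83.
strawberries only: max(383/84, 5/3) = 4.56 servings → $4.79.
bell pepper + strawberries with both targets exact would need a negative amount; discard.
Cheapest feasible corner: $2.83.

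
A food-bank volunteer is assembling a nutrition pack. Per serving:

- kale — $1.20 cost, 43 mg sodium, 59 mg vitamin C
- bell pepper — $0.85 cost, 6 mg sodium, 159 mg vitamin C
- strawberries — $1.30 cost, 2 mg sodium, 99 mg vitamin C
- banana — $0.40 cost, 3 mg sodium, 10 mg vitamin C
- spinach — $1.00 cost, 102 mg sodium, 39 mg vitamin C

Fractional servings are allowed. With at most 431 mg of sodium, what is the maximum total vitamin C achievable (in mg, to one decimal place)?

Vitamin C per mg sodium: strawberries 49.5, bell pepper 26.5, banana 3.333, kale 1.372, spinach 0.3824.
With no serving limits, spend the whole sodium allowance on strawberries: 431 mg / 2 mg × 99 mg = 21334.5 mg.

21334.5 mg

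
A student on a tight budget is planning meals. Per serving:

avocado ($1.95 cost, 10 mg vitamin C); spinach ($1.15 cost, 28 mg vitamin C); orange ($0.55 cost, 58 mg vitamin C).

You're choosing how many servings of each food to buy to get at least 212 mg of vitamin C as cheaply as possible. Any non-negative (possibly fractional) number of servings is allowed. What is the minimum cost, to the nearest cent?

Cost per mg of vitamin C: orange $0.0095, spinach $0.0411, avocado $0.1950.
With no serving limits, use only orange: 212 mg / 58 mg = 3.655 servings × $0.55 = $2.01.

$2.01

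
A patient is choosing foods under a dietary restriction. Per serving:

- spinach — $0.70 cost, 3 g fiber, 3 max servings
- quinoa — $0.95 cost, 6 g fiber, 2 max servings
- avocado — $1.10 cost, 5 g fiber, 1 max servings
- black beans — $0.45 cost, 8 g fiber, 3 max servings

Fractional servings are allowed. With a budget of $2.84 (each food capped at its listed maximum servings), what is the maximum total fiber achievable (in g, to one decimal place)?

Fiber per dollar: black beans 17.78, quinoa 6.316, avocado 4.545, spinach 4.286.
Take 3 servings of black beans: spends $1.35, +24.0 g fiber (running total 24.0 g).
Take 1.568 servings of quinoa: spends $1.49, +9.4 g fiber (running total 33.4 g).
Greedy by best ratio exhausts the cost allowance optimally: 33.4 g.

33.4 g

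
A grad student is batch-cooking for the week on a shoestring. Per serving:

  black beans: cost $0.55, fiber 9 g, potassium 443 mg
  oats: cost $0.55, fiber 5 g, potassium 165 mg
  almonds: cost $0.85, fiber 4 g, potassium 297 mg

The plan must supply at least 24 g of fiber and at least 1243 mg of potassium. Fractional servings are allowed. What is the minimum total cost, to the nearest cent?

For a min-cost LP with two ≥-constraints, a basic feasible solution has at most two positive variables.
black beans only: max(24/9, 1243/443) = 2.806 servings → $1.54.
oats only: max(24/5, 1243/165) = 7.533 servings → $4.14.
almonds only: max(24/4, 1243/297) = 6 servings → $5.10.
black beans + oats with both targets exact would need a negative amount; discard.
black beans + almonds with both tight: 2.393 servings and 0.616 servings → $1.84.
oats + almonds with both tight: 2.613 servings and 2.733 servings → $3.76.
Cheapest feasible corner: $1.54.

$1.54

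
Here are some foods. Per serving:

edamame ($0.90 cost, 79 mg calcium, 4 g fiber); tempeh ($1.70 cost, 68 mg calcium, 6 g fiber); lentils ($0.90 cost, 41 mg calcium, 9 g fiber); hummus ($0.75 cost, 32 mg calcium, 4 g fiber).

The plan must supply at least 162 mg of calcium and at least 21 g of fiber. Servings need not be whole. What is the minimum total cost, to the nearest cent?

For a min-cost LP with two ≥-constraints, a basic feasible solution has at most two positive variables.
edamame only: max(162/79, 21/4) = 5.25 servings → $4.72.
tempeh only: max(162/68, 21/6) = 3.5 servings → $5.95.
lentils only: max(162/41, 21/9) = 3.951 servings → $3.56.
hummus only: max(162/32, 21/4) = 5.25 servings → $3.94.
edamame + tempeh with both targets exact would need a negative amount; discard.
edamame + lentils with both tight: 1.091 servings and 1.848 servings → $2.65.
edamame + hummus with both targets exact would need a negative amount; discard.
tempeh + lentils with both tight: 1.631 servings and 1.246 servings → $3.89.
tempeh + hummus: the both-tight solution has a negative serving — not a feasible corner.
lentils + hummus with both tight: 0.1935 servings and 4.815 servings → $3.79.
Cheapest feasible corner: $2.65.

$2.65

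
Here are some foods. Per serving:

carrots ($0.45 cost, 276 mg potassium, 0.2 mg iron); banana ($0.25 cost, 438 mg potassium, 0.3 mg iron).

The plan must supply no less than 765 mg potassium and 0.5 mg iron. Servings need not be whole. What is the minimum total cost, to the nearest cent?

An LP optimum is at a vertex; with two nutrient constraints at most two foods are used. Check each candidate.
carrots only: max(765/276, 0.5/0.2) = 2.772 servings → $1.25.
banana only: max(765/438, 0.5/0.3) = 1.747 servings → $0.44.
carrots + banana: intersection lies outside the first quadrant.
Cheapest feasible corner: $0.44.

$0.44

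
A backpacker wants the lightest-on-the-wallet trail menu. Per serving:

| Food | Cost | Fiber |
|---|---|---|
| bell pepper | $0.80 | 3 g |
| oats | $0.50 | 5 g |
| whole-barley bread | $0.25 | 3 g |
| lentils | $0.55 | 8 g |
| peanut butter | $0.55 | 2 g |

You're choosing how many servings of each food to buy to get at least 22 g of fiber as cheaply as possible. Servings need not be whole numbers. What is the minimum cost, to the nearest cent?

Cost per g of fiber: lentils $0.0688, whole-barley bread $0.0833, oats $0.1000, bell pepper $0.2667, peanut butter $0.2750.
With no serving limits, use only lentils: 22 g / 8 g = 2.75 servings × $0.55 = $1.51.

$1.51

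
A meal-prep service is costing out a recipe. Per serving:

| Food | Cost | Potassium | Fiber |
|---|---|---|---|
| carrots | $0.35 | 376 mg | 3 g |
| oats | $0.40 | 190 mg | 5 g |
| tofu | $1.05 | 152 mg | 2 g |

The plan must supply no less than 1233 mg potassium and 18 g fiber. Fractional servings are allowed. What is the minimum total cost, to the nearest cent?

The cheapest plan sits at a corner of the feasible region — with two constraints it uses at most two foods.
carrots only: max(1233/376, 18/3) = 6 servings → $2.10.
oats only: max(1233/190, 18/5) = 6.489 servings → $2.60.
tofu only: max(1233/152, 18/2) = 9 servings → $9.45.
carrots + oats with both tight: 2.095 servings and 2.343 servings → $1.67.
carrots + tofu with both targets exact would need a negative amount; discard.
oats + tofu with both tight: 0.7105 servings and 7.224 servings → $7.87.
So the least-cost plan costs $1.67.

$1.67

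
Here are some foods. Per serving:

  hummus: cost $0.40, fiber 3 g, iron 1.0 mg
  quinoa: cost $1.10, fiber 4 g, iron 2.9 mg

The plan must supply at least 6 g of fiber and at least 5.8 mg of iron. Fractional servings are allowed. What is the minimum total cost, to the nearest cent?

Check every corner: each single food scaled to meet both minima, and each pair solved so both constraints bind.
hummus only: max(6/3, 5.8/1.0) = 5.8 servings → $2.32.
quinoa only: max(6/4, 5.8/2.9) = 2 servings → $2.20.
hummus + quinoa with both targets exact would need a negative amount; discard.
Cheapest feasible corner: $2.20.

$2.20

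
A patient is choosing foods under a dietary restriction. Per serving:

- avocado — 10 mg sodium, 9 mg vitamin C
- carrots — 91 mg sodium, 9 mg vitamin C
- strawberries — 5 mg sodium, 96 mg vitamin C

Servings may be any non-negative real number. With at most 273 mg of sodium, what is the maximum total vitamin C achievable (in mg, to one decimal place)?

Vitamin C per mg sodium: strawberries 19.2, avocado 0.9, carrots 0.0989.
With no serving limits, spend the whole sodium allowance on strawberries: 273 mg / 5 mg × 96 mg = 5241.6 mg.

5241.6 mg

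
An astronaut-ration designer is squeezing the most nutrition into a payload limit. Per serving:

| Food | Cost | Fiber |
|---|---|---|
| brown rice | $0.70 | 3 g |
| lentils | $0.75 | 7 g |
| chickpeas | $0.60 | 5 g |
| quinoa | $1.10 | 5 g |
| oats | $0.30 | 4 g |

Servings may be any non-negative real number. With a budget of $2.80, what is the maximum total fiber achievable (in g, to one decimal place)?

Fiber per dollar: oats 13.33, lentils 9.333, chickpeas 8.333, quinoa 4.545, brown rice 4.286.
With no serving limits, spend the whole cost allowance on oats: $2.80 / $0.30 × 4 g = 37.3 g.

37.3 g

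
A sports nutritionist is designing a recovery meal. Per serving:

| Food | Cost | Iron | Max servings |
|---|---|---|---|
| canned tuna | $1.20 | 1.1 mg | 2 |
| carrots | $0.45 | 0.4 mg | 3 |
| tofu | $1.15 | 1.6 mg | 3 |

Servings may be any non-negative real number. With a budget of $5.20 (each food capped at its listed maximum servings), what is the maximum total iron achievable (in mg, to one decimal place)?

Iron per dollar: tofu 1.391, canned tuna 0.9167, carrots 0.8889.
Take 3 servings of tofu: spends $3.45, +4.8 mg iron (running total 4.8 mg).
Take 1.458 servings of canned tuna: spends $1.75, +1.6 mg iron (running total 6.4 mg).
Filling greedily by iron-per-dollar is optimal for one linear limit, giving 6.4 mg.

6.4 mg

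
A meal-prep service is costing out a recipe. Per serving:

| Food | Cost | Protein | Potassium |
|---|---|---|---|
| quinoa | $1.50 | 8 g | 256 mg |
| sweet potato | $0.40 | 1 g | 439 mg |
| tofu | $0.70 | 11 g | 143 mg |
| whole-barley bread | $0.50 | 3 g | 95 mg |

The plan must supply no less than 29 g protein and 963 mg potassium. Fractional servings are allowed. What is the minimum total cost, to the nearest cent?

$2.31

An LP optimum is at a vertex; with two nutrient constraints at most two foods are used. Check each candidate.
quinoa only: max(29/8, 963/256) = 3.762 servings → $5.64.
sweet potato only: max(29/1, 963/439) = 29 servings → $11.60.
tofu only: max(29/11, 963/143) = 6.734 servings → $4.71.
whole-barley bread only: max(29/3, 963/95) = 10.14 servings → $5.07.
quinoa + sweet potato with both tight: 3.614 servings and 0.086 servings → $5.46.
quinoa + tofu: the both-tight solution has a negative serving — not a feasible corner.
quinoa + whole-barley bread: the both-tight solution has a negative serving — not a feasible corner.
sweet potato + tofu with both tight: 1.376 servings and 2.511 servings → $2.31.
sweet potato + whole-barley bread with both tight: 0.1097 servings and 9.63 servings → $4.86.
tofu + whole-barley bread: the both-tight solution has a negative serving — not a feasible corner.
Cheapest feasible corner: $2.31.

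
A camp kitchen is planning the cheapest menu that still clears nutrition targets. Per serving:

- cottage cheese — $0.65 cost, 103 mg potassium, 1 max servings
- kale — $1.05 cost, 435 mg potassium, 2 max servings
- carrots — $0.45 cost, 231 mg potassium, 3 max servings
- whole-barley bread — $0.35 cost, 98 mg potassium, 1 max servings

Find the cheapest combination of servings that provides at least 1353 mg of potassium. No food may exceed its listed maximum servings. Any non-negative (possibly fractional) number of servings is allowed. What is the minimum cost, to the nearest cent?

Cost per mg of potassium: carrots $0.0019, kale $0.0024, whole-barley bread $0.0036, cottage cheese $0.0063.
Take 3 servings of carrots: +693.0 mg potassium for $1.35 (total $1.35, still need 660.0 mg).
Take 1.517 servings of kale: +660.0 mg potassium for $1.59 (total $2.94, still need 0.0 mg).
Greedy by cheapest-per-mg is optimal for a single linear constraint, so the minimum cost is $2.94.

$2.94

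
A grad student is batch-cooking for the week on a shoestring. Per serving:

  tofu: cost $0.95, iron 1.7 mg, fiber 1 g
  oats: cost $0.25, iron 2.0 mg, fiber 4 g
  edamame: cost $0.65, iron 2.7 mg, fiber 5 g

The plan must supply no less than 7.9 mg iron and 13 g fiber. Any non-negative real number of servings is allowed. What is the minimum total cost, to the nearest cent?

$0.99

Check every corner: each single food scaled to meet both minima, and each pair solved so both constraints bind.
tofu only: max(7.9/1.7, 13/1) = 13 servings → $12.35.
oats only: max(7.9/2.0, 13/4) = 3.95 servings → $0.99.
edamame only: max(7.9/2.7, 13/5) = 2.926 servings → $1.90.
tofu + oats with both tight: 1.167 servings and 2.958 servings → $1.85.
tofu + edamame with both tight: 0.7586 servings and 2.448 servings → $2.31.
oats + edamame: the both-tight solution has a negative serving — not a feasible corner.
So the least-cost plan costs $0.99.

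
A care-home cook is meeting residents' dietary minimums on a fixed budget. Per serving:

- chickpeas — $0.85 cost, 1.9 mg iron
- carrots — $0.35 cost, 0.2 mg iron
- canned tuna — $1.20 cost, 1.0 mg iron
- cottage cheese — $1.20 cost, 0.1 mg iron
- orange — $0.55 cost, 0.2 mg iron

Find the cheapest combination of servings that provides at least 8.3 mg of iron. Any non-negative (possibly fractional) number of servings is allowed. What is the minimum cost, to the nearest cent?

Cost per mg of iron: chickpeas $0.4474, canned tuna $1.2000, carrots $1.7500, orange $2.7500, cottage cheese $12.0000.
With no serving limits, use only chickpeas: 8.3 mg / 1.9 mg = 4.368 servings × $0.85 = $3.71.

$3.71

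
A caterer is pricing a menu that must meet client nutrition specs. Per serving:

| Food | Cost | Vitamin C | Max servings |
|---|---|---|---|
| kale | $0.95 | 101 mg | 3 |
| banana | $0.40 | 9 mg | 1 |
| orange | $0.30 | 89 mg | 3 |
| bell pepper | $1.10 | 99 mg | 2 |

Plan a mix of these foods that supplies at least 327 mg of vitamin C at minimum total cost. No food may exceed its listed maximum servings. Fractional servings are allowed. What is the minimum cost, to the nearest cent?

$1.46

Cost per mg of vitamin C: orange $0.0034, kale $0.0094, bell pepper $0.0111, banana $0.0444.
Take 3 servings of orange: +267.0 mg vitamin C for $0.90 (total $0.90, still need 60.0 mg).
Take 0.5941 servings of kale: +60.0 mg vitamin C for $0.56 (total $1.46, still need 0.0 mg).
Greedy by cheapest-per-mg is optimal for a single linear constraint, so the minimum cost is $1.46.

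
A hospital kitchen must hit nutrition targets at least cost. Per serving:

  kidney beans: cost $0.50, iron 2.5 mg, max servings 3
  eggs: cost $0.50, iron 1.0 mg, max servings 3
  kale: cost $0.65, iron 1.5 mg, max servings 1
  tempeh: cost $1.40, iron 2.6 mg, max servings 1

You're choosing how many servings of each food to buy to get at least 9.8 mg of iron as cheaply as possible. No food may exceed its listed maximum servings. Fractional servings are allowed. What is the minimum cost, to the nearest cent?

Cost per mg of iron: kidney beans $0.2000, kale $0.4333, eggs $0.5000, tempeh $0.5385.
Take 3 servings of kidney beans: +7.5 mg iron for $1.50 (total $1.50, still need 2.3 mg).
Take 1 serving of kale: +1.5 mg iron for $0.65 (total $2.15, still need 0.8 mg).
Take 0.8 servings of eggs: +0.8 mg iron for $0.40 (total $2.55, still need 0.0 mg).
Filling from the cheapest source first is optimal under one linear minimum: $2.55.

$2.55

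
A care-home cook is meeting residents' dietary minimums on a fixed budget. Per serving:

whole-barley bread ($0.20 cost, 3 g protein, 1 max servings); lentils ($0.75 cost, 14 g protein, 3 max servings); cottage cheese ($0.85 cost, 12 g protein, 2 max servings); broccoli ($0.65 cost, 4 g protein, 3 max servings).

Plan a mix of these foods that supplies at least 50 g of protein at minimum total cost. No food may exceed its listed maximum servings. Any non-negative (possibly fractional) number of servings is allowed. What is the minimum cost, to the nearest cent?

Cost per g of protein: lentils $0.0536, whole-barley bread $0.0667, cottage cheese $0.0708, broccoli $0.1625.
Take 3 servings of lentils: +42.0 g protein for $2.25 (total $2.25, still need 8.0 g).
Take 1 serving of whole-barley bread: +3.0 g protein for $0.20 (total $2.45, still need 5.0 g).
Take 0.4167 servings of cottage cheese: +5.0 g protein for $0.35 (total $2.80, still need 0.0 g).
Filling from the cheapest source first is optimal under one linear minimum: $2.80.

$2.80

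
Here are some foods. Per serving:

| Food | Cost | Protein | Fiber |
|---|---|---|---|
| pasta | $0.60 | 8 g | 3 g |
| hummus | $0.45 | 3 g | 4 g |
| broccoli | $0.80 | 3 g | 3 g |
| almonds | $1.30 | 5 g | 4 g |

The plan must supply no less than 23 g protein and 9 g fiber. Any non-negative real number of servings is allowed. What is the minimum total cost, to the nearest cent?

The cheapest plan sits at a corner of the feasible region — with two constraints it uses at most two foods.
pasta only: max(23/8, 9/3) = 3 servings → $1.80.
hummus only: max(23/3, 9/4) = 7.667 servings → $3.45.
broccoli only: max(23/3, 9/3) = 7.667 servings → $6.13.
almonds only: max(23/5, 9/4) = 4.6 servings → $5.98.
pasta + hummus with both tight: 2.826 servings and 0.1304 servings → $1.75.
pasta + broccoli with both tight: 2.8 servings and 0.2 servings → $1.84.
pasta + almonds with both tight: 2.765 servings and 0.1765 servings → $1.89.
hummus + broccoli: the both-tight solution has a negative serving — not a feasible corner.
hummus + almonds: intersection lies outside the first quadrant.
broccoli + almonds: the both-tight solution has a negative serving — not a feasible corner.
So the least-cost plan costs $1.75.

$1.75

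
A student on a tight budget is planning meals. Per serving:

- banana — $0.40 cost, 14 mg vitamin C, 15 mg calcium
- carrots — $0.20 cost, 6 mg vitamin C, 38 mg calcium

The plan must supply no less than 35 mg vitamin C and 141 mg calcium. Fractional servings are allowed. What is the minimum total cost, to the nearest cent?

Minimising a linear cost over {vitamin C ≥ 35, calcium ≥ 141, servings ≥ 0} — the optimum is at a vertex, using one or two foods.
banana only: max(35/14, 141/15) = 9.4 servings → $3.76.
carrots only: max(35/6, 141/38) = 5.833 servings → $1.17.
banana + carrots with both tight: 1.095 servings and 3.278 servings → $1.09.
Cheapest feasible corner: $1.09.

$1.09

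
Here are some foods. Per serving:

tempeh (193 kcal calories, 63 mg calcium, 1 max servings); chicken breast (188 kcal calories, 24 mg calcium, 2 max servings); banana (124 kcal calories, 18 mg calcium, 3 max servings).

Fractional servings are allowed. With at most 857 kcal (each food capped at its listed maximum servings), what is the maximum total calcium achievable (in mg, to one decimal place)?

154.3 mg

Calcium per kcal: tempeh 0.3264, banana 0.1452, chicken breast 0.1277.
Take 1 serving of tempeh: uses 193 kcal, +63.0 mg calcium (running total 63.0 mg).
Take 3 servings of banana: uses 372 kcal, +54.0 mg calcium (running total 117.0 mg).
Take 1.553 servings of chicken breast: uses 292 kcal, +37.3 mg calcium (running total 154.3 mg).
Greedy by best ratio exhausts the calories allowance optimally: 154.3 mg.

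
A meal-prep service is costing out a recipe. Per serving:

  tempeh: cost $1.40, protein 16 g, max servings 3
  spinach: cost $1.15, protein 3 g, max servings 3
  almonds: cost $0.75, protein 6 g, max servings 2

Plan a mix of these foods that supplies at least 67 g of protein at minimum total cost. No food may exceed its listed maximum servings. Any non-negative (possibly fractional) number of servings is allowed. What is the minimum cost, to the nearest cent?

$8.38

Cost per g of protein: tempeh $0.0875, almonds $0.1250, spinach $0.3833.
Take 3 servings of tempeh: +48.0 g protein for $4.20 (total $4.20, still need 19.0 g).
Take 2 servings of almonds: +12.0 g protein for $1.50 (total $5.70, still need 7.0 g).
Take 2.333 servings of spinach: +7.0 g protein for $2.68 (total $8.38, still need 0.0 g).
Filling from the cheapest source first is optimal under one linear minimum: $8.38.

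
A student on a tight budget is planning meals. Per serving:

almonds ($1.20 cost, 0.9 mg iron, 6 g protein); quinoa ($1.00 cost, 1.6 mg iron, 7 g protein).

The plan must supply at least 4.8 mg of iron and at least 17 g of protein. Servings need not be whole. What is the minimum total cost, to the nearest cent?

$3.00

For a min-cost LP with two ≥-constraints, a basic feasible solution has at most two positive variables.
almonds only: max(4.8/0.9, 17/6) = 5.333 servings → $6.40.
quinoa only: max(4.8/1.6, 17/7) = 3 servings → $3.00.
almonds + quinoa: intersection lies outside the first quadrant.
The minimum over all feasible corners is $3.00.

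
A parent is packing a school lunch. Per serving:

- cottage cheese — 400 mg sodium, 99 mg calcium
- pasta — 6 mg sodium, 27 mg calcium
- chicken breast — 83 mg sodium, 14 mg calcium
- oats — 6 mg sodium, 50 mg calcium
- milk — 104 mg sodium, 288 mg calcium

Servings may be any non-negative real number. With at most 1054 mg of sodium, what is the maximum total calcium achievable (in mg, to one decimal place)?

Calcium per mg sodium: oats 8.333, pasta 4.5, milk 2.769, cottage cheese 0.2475, chicken breast 0.1687.
With no serving limits, spend the whole sodium allowance on oats: 1054 mg / 6 mg × 50 mg = 8783.3 mg.

8783.3 mg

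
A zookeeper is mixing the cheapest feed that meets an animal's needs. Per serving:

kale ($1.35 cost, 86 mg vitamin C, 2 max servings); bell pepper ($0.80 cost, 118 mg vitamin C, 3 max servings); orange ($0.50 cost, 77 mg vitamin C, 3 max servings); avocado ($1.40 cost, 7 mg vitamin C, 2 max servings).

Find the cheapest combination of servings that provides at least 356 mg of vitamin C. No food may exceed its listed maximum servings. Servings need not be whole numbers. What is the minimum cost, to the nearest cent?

Cost per mg of vitamin C: orange $0.0065, bell pepper $0.0068, kale $0.0157, avocado $0.2000.
Take 3 servings of orange: +231.0 mg vitamin C for $1.50 (total $1.50, still need 125.0 mg).
Take 1.059 servings of bell pepper: +125.0 mg vitamin C for $0.85 (total $2.35, still need 0.0 mg).
Greedy by cheapest-per-mg is optimal for a single linear constraint, so the minimum cost is $2.35.

$2.35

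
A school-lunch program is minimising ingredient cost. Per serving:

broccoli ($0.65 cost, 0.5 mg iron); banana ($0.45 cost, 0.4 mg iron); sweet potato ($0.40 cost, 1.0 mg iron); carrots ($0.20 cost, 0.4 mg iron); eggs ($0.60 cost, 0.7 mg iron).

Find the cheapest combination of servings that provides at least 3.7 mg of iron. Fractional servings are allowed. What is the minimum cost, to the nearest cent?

Cost per mg of iron: sweet potato $0.4000, carrots $0.5000, eggs $0.8571, banana $1.1250, broccoli $1.3000.
With no serving limits, use only sweet potato: 3.7 mg / 1.0 mg = 3.7 servings × $0.40 = $1.48.

$1.48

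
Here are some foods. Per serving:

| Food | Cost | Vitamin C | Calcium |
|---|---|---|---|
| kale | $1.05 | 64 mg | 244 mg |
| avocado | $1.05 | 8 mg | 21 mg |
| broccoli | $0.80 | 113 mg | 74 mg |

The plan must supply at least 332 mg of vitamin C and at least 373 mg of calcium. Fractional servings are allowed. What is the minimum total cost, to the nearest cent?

$2.81

For a min-cost LP with two ≥-constraints, a basic feasible solution has at most two positive variables.
kale only: max(332/64, 373/244) = 5.188 servings → $5.45.
avocado only: max(332/8, 373/21) = 41.5 servings → $43.58.
broccoli only: max(332/113, 373/74) = 5.041 servings → $4.03.
kale + avocado: intersection lies outside the first quadrant.
kale + broccoli with both tight: 0.7699 servings and 2.502 servings → $2.81.
avocado + broccoli with both tight: 9.871 servings and 2.239 servings → $12.16.
Cheapest feasible corner: $2.81.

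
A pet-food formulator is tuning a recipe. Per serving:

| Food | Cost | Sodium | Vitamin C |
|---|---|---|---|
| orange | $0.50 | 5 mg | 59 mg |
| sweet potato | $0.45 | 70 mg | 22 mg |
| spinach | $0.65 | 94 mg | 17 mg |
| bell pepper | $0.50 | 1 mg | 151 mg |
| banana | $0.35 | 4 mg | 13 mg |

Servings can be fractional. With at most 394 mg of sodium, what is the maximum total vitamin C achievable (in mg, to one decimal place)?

Vitamin C per mg sodium: bell pepper 151, orange 11.8, banana 3.25, sweet potato 0.3143, spinach 0.1809.
With no serving limits, spend the whole sodium allowance on bell pepper: 394 mg / 1 mg × 151 mg = 59494.0 mg.

59494.0 mg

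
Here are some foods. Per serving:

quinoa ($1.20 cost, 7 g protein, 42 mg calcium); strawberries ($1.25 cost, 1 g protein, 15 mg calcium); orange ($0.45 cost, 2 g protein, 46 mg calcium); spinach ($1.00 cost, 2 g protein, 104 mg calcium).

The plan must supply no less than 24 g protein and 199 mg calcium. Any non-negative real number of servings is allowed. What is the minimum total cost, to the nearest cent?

$4.29

quinoa only: max(24/7, 199/42) = 4.738 servings → $5.69.
strawberries only: max(24/1, 199/15) = 24 servings → $30.00.
orange only: max(24/2, 199/46) = 12 servings → $5.40.
spinach only: max(24/2, 199/104) = 12 servings → $12.00.
quinoa + strawberries with both tight: 2.556 servings and 6.111 servings → $10.71.
quinoa + orange with both tight: 2.966 servings and 1.618 servings → $4.29.
quinoa + spinach with both tight: 3.258 servings and 0.5978 servings → $4.51.
strawberries + orange with both targets exact would need a negative amount; discard.
strawberries + spinach with both targets exact would need a negative amount; discard.
orange + spinach: the both-tight solution has a negative serving — not a feasible corner.
The minimum over all feasible corners is $4.29.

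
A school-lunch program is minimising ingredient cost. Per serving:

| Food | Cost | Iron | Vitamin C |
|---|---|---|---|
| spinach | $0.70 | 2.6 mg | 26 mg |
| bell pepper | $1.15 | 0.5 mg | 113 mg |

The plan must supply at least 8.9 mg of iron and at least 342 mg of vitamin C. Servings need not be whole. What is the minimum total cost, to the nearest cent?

$4.77

spinach only: max(8.9/2.6, 342/26) = 13.15 servings → $9.21.
bell pepper only: max(8.9/0.5, 342/113) = 17.8 servings → $20.47.
spinach + bell pepper with both tight: 2.973 servings and 2.343 servings → $4.77.
So the least-cost plan costs $4.77.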